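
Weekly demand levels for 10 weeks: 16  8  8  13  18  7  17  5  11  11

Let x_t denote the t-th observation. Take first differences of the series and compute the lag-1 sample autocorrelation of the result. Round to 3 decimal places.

First differences Δx: -8, 0, 5, 5, -11, 10, -12, 6, 0
Mean of differences = -0.5556
Numerator Σ(Δx_t−Δx̄)(Δx_{t+1}−Δx̄) = -330.6420
Denominator Σ(Δx_t−Δx̄)² = 512.2222
r_1(Δx) = -330.6420 / 512.2222 = -0.646

-0.646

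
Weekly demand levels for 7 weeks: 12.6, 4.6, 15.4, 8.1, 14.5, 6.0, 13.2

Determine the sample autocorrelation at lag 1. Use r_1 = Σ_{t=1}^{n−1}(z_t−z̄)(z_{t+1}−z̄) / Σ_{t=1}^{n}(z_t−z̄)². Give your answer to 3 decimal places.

Mean z̄ = (12.6 + 4.6 + 15.4 + 8.1 + 14.5 + 6.0 + 13.2)/7 = 10.6286
Deviations from mean: 1.9714, -6.0286, 4.7714, -2.5286, 3.8714, -4.6286, 2.5714
Numerator Σ_{t=1}^{6}(z_t−z̄)(z_{t+1}−z̄) = -92.3251
Denominator Σ(z_t−z̄)² = 112.4143
r_1 = -92.3251 / 112.4143 = -0.821

-0.821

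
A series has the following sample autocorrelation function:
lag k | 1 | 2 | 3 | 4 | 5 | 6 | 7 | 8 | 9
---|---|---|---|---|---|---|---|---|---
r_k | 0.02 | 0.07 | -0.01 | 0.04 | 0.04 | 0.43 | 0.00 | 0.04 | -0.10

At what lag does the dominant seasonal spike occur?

The largest autocorrelation is r_6 = 0.43; the remaining lags stay at or below 0.07.
The dominant spike at lag 6 indicates a seasonal period of 6.

6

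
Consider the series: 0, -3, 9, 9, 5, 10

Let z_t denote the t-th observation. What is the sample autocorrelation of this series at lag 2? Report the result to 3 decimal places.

-0.219

Mean z̄ = (0 − 3 + 9 + 9 + 5 + 10)/6 = 5.0000
Deviations from mean: -5.0000, -8.0000, 4.0000, 4.0000, 0.0000, 5.0000
Numerator Σ_{t=1}^{4}(z_t−z̄)(z_{t+2}−z̄) = -32.0000
Denominator Σ(z_t−z̄)² = 146.0000
r_2 = -32.0000 / 146.0000 = -0.219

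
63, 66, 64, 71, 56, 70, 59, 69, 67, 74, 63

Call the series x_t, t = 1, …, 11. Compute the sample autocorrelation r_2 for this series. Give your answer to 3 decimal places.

Mean x̄ = (63 + 66 + 64 + 71 + 56 + 70 + 59 + 69 + 67 + 74 + 63)/11 = 65.6364
Numerator Σ_{t=1}^{9}(x_t−x̄)(x_{t+2}−x̄) = 139.5537
Denominator Σ(x_t−x̄)² = 284.5455
r_2 = 139.5537 / 284.5455 = 0.490

0.490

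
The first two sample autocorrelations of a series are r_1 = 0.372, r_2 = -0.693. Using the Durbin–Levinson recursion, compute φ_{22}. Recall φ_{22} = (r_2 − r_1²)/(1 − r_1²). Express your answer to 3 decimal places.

φ_{22} = (r_2 − r_1²) / (1 − r_1²)
r_1² = (0.372)² = 0.138384
Numerator = -0.693 − 0.1384 = -0.8314; denominator = 1 − 0.1384 = 0.8616
φ_{22} = -0.8314 / 0.8616 = -0.965

-0.965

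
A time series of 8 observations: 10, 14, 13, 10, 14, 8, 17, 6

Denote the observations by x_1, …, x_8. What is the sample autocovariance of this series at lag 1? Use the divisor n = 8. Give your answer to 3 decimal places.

Mean x̄ = (10 + 14 + 13 + 10 + 14 + 8 + 17 + 6)/8 = 11.5000
Deviations: -1.5000, 2.5000, 1.5000, -1.5000, 2.5000, -3.5000, 5.5000, -5.5000
Σ_{t=1}^{7}(x_t−x̄)(x_{t+1}−x̄) = -64.2500
γ_1 = -64.2500 / 8 = -8.031

-8.031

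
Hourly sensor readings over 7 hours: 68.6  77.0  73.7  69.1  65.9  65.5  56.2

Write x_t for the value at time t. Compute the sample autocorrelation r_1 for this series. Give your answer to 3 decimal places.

Mean x̄ = (68.6 + 77.0 + 73.7 + 69.1 + 65.9 + 65.5 + 56.2)/7 = 68.0000
Σ(x_t−x̄)(x_{t+1}−x̄) = (5.4000) + (51.3000) + (6.2700) + (-2.3100) + (5.2500) + (29.5000) = 95.4100
Denominator Σ(x_t−x̄)² = 264.9600
r_1 = 95.4100 / 264.9600 = 0.360

0.360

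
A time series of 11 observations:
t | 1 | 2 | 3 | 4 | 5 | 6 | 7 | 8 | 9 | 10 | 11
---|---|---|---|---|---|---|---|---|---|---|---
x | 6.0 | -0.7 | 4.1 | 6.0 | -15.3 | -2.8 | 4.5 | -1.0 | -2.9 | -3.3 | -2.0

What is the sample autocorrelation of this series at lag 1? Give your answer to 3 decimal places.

Mean x̄ = (6.0 − 0.7 + 4.1 + 6.0 − 15.3 − 2.8 + 4.5 − 1.0 − 2.9 − 3.3 − 2.0)/11 = -0.6727
Numerator Σ_{t=1}^{10}(x_t−x̄)(x_{t+1}−x̄) = -37.5817
Denominator Σ(x_t−x̄)² = 370.8018
r_1 = -37.5817 / 370.8018 = -0.101

-0.101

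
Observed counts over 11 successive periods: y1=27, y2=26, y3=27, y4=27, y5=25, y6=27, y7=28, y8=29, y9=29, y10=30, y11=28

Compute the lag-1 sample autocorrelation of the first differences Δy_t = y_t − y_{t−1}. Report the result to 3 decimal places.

First differences Δy: -1, 1, 0, -2, 2, 1, 1, 0, 1, -2
Mean of differences = 0.1000
Numerator Σ(Δy_t−Δȳ)(Δy_{t+1}−Δȳ) = -4.4100
Denominator Σ(Δy_t−Δȳ)² = 16.9000
r_1(Δy) = -4.4100 / 16.9000 = -0.261

-0.261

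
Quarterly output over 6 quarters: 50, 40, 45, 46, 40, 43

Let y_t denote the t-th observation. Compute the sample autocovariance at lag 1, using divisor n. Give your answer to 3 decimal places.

-5.000

Mean ȳ = (50 + 40 + 45 + 46 + 40 + 43)/6 = 44.0000
Σ_{t=1}^{5}(y_t−ȳ)(y_{t+1}−ȳ) = -30.0000
γ_1 = -30.0000 / 6 = -5.000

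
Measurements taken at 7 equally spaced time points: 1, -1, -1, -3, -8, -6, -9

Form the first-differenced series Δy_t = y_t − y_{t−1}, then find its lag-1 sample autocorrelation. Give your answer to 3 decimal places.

First differences Δy: -2, 0, -2, -5, 2, -3
Mean of differences = -1.6667
Numerator Σ(Δy_t−Δȳ)(Δy_{t+1}−Δȳ) = -17.1111
Denominator Σ(Δy_t−Δȳ)² = 29.3333
r_1(Δy) = -17.1111 / 29.3333 = -0.583

-0.583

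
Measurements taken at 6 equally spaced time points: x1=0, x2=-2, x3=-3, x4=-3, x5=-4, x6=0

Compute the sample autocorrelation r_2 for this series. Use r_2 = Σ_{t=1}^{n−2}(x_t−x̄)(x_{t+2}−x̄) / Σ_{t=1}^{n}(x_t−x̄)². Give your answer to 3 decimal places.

Mean x̄ = (0 − 2 − 3 − 3 − 4 + 0)/6 = -2.0000
Deviations from mean: 2.0000, 0.0000, -1.0000, -1.0000, -2.0000, 2.0000
Numerator Σ_{t=1}^{4}(x_t−x̄)(x_{t+2}−x̄) = -2.0000
Denominator Σ(x_t−x̄)² = 14.0000
r_2 = -2.0000 / 14.0000 = -0.143

-0.143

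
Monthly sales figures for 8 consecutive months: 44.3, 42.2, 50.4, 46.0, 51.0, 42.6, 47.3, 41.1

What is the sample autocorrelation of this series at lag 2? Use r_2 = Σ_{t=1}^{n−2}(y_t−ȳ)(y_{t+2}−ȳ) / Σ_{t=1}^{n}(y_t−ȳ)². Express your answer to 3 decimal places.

Mean ȳ = (44.3 + 42.2 + 50.4 + 46.0 + 51.0 + 42.6 + 47.3 + 41.1)/8 = 45.6125
Deviations from mean: -1.3125, -3.4125, 4.7875, 0.3875, 5.3875, -3.0125, 1.6875, -4.5125
Numerator Σ_{t=1}^{6}(y_t−ȳ)(y_{t+2}−ȳ) = 39.7047
Denominator Σ(y_t−ȳ)² = 97.7488
r_2 = 39.7047 / 97.7488 = 0.406

0.406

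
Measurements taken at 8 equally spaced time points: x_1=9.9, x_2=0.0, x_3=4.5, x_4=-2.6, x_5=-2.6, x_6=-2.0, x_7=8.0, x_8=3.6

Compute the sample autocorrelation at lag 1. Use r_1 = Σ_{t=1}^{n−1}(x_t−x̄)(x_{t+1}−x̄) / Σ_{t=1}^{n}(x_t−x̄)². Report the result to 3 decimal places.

Mean x̄ = (9.9 + 0.0 + 4.5 − 2.6 − 2.6 − 2.0 + 8.0 + 3.6)/8 = 2.3500
Deviations from mean: 7.5500, -2.3500, 2.1500, -4.9500, -4.9500, -4.3500, 5.6500, 1.2500
Σ(x_t−x̄)(x_{t+1}−x̄) = (-17.7425) + (-5.0525) + (-10.6425) + (24.5025) + (21.5325) + (-24.5775) + (7.0625) = -4.9175
Denominator Σ(x_t−x̄)² = 168.5600
r_1 = -4.9175 / 168.5600 = -0.029

-0.029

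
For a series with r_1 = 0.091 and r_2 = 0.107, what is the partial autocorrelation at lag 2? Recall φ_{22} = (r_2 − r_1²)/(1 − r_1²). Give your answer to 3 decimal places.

0.100

φ_{22} = (r_2 − r_1²) / (1 − r_1²)
r_1² = (0.091)² = 0.008281
Numerator = 0.107 − 0.0083 = 0.0987; denominator = 1 − 0.0083 = 0.9917
φ_{22} = 0.0987 / 0.9917 = 0.100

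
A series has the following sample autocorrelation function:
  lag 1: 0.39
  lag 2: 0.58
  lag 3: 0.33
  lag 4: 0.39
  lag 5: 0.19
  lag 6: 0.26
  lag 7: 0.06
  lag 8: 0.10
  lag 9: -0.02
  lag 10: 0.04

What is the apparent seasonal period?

The largest autocorrelation is r_2 = 0.58; the remaining lags stay at or below 0.39.
The dominant spike at lag 2 indicates a seasonal period of 2.

2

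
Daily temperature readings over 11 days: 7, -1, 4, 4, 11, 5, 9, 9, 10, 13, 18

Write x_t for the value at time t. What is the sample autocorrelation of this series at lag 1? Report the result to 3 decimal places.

Mean x̄ = (7 − 1 + 4 + 4 + 11 + 5 + 9 + 9 + 10 + 13 + 18)/11 = 8.0909
Numerator Σ_{t=1}^{10}(x_t−x̄)(x_{t+1}−x̄) = 100.7190
Denominator Σ(x_t−x̄)² = 262.9091
r_1 = 100.7190 / 262.9091 = 0.383

0.383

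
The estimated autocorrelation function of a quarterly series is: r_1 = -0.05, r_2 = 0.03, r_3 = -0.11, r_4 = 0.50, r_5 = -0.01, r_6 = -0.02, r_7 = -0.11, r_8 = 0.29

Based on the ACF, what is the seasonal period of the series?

The largest autocorrelation is r_4 = 0.50, with a weaker echo at lag 8 (0.29); the remaining lags stay at or below 0.03.
The dominant spike at lag 4 indicates a seasonal period of 4.

4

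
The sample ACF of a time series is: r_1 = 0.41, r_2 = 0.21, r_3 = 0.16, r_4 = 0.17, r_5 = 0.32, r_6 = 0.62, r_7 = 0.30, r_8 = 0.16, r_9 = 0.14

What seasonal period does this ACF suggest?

6

The largest autocorrelation is r_6 = 0.62; the remaining lags stay at or below 0.41. The elevated value at lag 1 (0.41), dropping to 0.21 at lag 2, reflects decaying short-term dependence rather than seasonality.
The dominant spike at lag 6 indicates a seasonal period of 6.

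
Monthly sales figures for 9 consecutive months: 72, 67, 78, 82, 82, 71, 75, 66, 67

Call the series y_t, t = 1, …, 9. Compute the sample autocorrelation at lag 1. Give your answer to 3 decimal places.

Mean ȳ = (72 + 67 + 78 + 82 + 82 + 71 + 75 + 66 + 67)/9 = 73.3333
Numerator Σ_{t=1}^{8}(y_t−ȳ)(y_{t+1}−ȳ) = 104.5556
Denominator Σ(y_t−ȳ)² = 316.0000
r_1 = 104.5556 / 316.0000 = 0.331

0.331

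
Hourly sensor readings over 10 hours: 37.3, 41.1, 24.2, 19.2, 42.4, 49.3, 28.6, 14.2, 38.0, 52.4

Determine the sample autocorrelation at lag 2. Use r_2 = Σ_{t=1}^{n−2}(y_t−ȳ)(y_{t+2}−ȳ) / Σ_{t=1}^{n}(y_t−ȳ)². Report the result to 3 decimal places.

Mean ȳ = (37.3 + 41.1 + 24.2 + 19.2 + 42.4 + 49.3 + 28.6 + 14.2 + 38.0 + 52.4)/10 = 34.6700
Numerator Σ_{t=1}^{8}(y_t−ȳ)(y_{t+2}−ȳ) = -1163.8108
Denominator Σ(y_t−ȳ)² = 1452.3010
r_2 = -1163.8108 / 1452.3010 = -0.801

-0.801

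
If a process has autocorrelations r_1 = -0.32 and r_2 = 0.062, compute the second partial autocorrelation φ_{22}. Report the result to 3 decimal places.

-0.045

φ_{22} = (r_2 − r_1²) / (1 − r_1²)
r_1² = (-0.32)² = 0.1024
Numerator = 0.062 − 0.1024 = -0.0404; denominator = 1 − 0.1024 = 0.8976
φ_{22} = -0.0404 / 0.8976 = -0.045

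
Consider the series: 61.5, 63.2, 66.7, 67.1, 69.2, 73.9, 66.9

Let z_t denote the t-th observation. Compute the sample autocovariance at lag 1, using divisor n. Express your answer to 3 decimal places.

5.297

Mean z̄ = (61.5 + 63.2 + 66.7 + 67.1 + 69.2 + 73.9 + 66.9)/7 = 66.9286
Deviations: -5.4286, -3.7286, -0.2286, 0.1714, 2.2714, 6.9714, -0.0286
Σ_{t=1}^{6}(z_t−z̄)(z_{t+1}−z̄) = 37.0792
γ_1 = 37.0792 / 7 = 5.297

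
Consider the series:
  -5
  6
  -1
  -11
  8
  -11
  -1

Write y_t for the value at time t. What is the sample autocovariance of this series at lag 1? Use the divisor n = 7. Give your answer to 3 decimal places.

Mean ȳ = (-5 + 6 − 1 − 11 + 8 − 11 − 1)/7 = -2.1429
Deviations: -2.8571, 8.1429, 1.1429, -8.8571, 10.1429, -8.8571, 1.1429
Σ_{t=1}^{6}(y_t−ȳ)(y_{t+1}−ȳ) = -213.8776
γ_1 = -213.8776 / 7 = -30.554

-30.554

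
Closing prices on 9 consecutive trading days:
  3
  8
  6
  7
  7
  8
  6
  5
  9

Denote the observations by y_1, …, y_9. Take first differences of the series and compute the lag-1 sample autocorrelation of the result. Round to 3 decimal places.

-0.301

First differences Δy: 5, -2, 1, 0, 1, -2, -1, 4
Mean of differences = 0.7500
Numerator Σ(Δy_t−Δȳ)(Δy_{t+1}−Δȳ) = -14.3125
Denominator Σ(Δy_t−Δȳ)² = 47.5000
r_1(Δy) = -14.3125 / 47.5000 = -0.301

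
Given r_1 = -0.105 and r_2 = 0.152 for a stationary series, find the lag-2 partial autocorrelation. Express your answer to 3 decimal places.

φ_{22} = (r_2 − r_1²) / (1 − r_1²)
r_1² = (-0.105)² = 0.011025
Numerator = 0.152 − 0.0110 = 0.1410; denominator = 1 − 0.0110 = 0.9890
φ_{22} = 0.1410 / 0.9890 = 0.143

0.143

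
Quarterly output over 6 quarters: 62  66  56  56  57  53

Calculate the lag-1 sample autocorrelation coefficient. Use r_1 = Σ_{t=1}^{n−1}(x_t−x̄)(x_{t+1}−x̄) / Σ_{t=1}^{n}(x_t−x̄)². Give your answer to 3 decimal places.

Mean x̄ = (62 + 66 + 56 + 56 + 57 + 53)/6 = 58.3333
Deviations from mean: 3.6667, 7.6667, -2.3333, -2.3333, -1.3333, -5.3333
Σ(x_t−x̄)(x_{t+1}−x̄) = (28.1111) + (-17.8889) + (5.4444) + (3.1111) + (7.1111) = 25.8889
Denominator Σ(x_t−x̄)² = 113.3333
r_1 = 25.8889 / 113.3333 = 0.228

0.228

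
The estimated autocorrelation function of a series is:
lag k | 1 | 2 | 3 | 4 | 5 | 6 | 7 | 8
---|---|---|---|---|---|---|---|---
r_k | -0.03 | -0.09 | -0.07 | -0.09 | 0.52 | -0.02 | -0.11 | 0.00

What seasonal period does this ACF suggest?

5

The largest autocorrelation is r_5 = 0.52; the remaining lags stay at or below 0.00.
The dominant spike at lag 5 indicates a seasonal period of 5.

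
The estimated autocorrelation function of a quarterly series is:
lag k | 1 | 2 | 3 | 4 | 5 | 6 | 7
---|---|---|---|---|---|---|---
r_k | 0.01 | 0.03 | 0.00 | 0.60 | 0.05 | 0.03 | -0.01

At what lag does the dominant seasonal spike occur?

4

The largest autocorrelation is r_4 = 0.60; the remaining lags stay at or below 0.05.
The dominant spike at lag 4 indicates a seasonal period of 4.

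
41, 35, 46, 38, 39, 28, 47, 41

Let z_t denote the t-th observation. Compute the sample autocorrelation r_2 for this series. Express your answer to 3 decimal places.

0.033

Mean z̄ = (41 + 35 + 46 + 38 + 39 + 28 + 47 + 41)/8 = 39.3750
Numerator Σ_{t=1}^{6}(z_t−z̄)(z_{t+2}−z̄) = 8.5938
Denominator Σ(z_t−z̄)² = 257.8750
r_2 = 8.5938 / 257.8750 = 0.033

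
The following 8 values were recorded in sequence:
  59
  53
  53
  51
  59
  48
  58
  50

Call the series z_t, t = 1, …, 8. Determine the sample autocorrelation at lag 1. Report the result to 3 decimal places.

Mean z̄ = (59 + 53 + 53 + 51 + 59 + 48 + 58 + 50)/8 = 53.8750
Numerator Σ_{t=1}^{7}(z_t−z̄)(z_{t+1}−z̄) = -86.2656
Denominator Σ(z_t−z̄)² = 128.8750
r_1 = -86.2656 / 128.8750 = -0.669

-0.669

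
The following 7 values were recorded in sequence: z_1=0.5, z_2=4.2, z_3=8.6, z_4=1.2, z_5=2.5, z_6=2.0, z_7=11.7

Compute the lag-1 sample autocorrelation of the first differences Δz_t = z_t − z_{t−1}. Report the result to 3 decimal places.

-0.189

First differences Δz: 3.7, 4.4, -7.4, 1.3, -0.5, 9.7
Mean of differences = 1.8667
Numerator Σ(Δz_t−Δz̄)(Δz_{t+1}−Δz̄) = -30.7778
Denominator Σ(Δz_t−Δz̄)² = 162.9333
r_1(Δz) = -30.7778 / 162.9333 = -0.189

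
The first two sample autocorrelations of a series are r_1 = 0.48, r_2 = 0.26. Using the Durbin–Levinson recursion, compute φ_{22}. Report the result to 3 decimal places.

0.038

φ_{22} = (r_2 − r_1²) / (1 − r_1²)
r_1² = (0.48)² = 0.2304
Numerator = 0.26 − 0.2304 = 0.0296; denominator = 1 − 0.2304 = 0.7696
φ_{22} = 0.0296 / 0.7696 = 0.038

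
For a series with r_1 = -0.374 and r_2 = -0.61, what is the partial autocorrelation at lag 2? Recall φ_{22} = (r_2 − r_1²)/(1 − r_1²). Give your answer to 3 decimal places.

φ_{22} = (r_2 − r_1²) / (1 − r_1²)
r_1² = (-0.374)² = 0.139876
Numerator = -0.61 − 0.1399 = -0.7499; denominator = 1 − 0.1399 = 0.8601
φ_{22} = -0.7499 / 0.8601 = -0.872

-0.872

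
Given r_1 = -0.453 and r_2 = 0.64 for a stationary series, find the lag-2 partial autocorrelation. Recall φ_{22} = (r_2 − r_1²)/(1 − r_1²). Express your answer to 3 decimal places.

φ_{22} = (r_2 − r_1²) / (1 − r_1²)
r_1² = (-0.453)² = 0.205209
Numerator = 0.64 − 0.2052 = 0.4348; denominator = 1 − 0.2052 = 0.7948
φ_{22} = 0.4348 / 0.7948 = 0.547

0.547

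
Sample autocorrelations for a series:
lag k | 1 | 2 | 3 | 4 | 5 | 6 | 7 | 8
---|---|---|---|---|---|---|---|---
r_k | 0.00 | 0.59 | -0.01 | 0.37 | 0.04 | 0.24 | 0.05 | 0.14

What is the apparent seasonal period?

The largest autocorrelation is r_2 = 0.59, with weaker echoes at lags 4 (0.37) and 6 (0.24); the remaining lags stay at or below 0.14.
The dominant spike at lag 2 indicates a seasonal period of 2.

2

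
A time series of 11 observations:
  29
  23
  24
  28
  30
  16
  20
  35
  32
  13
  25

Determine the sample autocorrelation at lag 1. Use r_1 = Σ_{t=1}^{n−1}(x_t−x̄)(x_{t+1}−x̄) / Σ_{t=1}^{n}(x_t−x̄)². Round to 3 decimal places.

Mean x̄ = (29 + 23 + 24 + 28 + 30 + 16 + 20 + 35 + 32 + 13 + 25)/11 = 25.0000
Numerator Σ_{t=1}^{10}(x_t−x̄)(x_{t+1}−x̄) = -58.0000
Denominator Σ(x_t−x̄)² = 454.0000
r_1 = -58.0000 / 454.0000 = -0.128

-0.128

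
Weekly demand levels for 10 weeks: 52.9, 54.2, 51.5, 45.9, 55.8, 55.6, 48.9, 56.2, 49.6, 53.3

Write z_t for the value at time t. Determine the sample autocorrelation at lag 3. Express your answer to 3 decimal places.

0.227

Mean z̄ = (52.9 + 54.2 + 51.5 + 45.9 + 55.8 + 55.6 + 48.9 + 56.2 + 49.6 + 53.3)/10 = 52.3900
Numerator Σ_{t=1}^{7}(z_t−z̄)(z_{t+3}−z̄) = 23.5157
Denominator Σ(z_t−z̄)² = 103.6890
r_3 = 23.5157 / 103.6890 = 0.227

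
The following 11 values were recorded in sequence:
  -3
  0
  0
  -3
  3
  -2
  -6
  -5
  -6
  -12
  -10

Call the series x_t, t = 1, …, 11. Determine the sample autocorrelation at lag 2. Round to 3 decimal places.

Mean x̄ = (-3 + 0 + 0 − 3 + 3 − 2 − 6 − 5 − 6 − 12 − 10)/11 = -4.0000
Numerator Σ_{t=1}^{9}(x_t−x̄)(x_{t+2}−x̄) = 46.0000
Denominator Σ(x_t−x̄)² = 196.0000
r_2 = 46.0000 / 196.0000 = 0.235

0.235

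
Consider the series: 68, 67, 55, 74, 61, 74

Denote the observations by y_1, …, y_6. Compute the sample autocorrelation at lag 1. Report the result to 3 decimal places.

-0.626

Mean ȳ = (68 + 67 + 55 + 74 + 61 + 74)/6 = 66.5000
Deviations from mean: 1.5000, 0.5000, -11.5000, 7.5000, -5.5000, 7.5000
Σ(y_t−ȳ)(y_{t+1}−ȳ) = (0.7500) + (-5.7500) + (-86.2500) + (-41.2500) + (-41.2500) = -173.7500
Denominator Σ(y_t−ȳ)² = 277.5000
r_1 = -173.7500 / 277.5000 = -0.626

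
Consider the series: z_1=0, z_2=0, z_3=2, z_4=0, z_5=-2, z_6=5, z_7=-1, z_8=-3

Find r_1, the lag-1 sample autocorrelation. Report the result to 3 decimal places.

Mean z̄ = (0 + 0 + 2 + 0 − 2 + 5 − 1 − 3)/8 = 0.1250
Σ(z_t−z̄)(z_{t+1}−z̄) = (0.0156) + (-0.2344) + (-0.2344) + (0.2656) + (-10.3594) + (-5.4844) + (3.5156) = -12.5156
Denominator Σ(z_t−z̄)² = 42.8750
r_1 = -12.5156 / 42.8750 = -0.292

-0.292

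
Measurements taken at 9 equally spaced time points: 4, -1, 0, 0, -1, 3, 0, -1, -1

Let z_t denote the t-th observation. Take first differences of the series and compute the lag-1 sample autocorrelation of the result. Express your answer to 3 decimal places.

First differences Δz: -5, 1, 0, -1, 4, -3, -1, 0
Mean of differences = -0.6250
Numerator Σ(Δz_t−Δz̄)(Δz_{t+1}−Δz̄) = -18.3906
Denominator Σ(Δz_t−Δz̄)² = 49.8750
r_1(Δz) = -18.3906 / 49.8750 = -0.369

-0.369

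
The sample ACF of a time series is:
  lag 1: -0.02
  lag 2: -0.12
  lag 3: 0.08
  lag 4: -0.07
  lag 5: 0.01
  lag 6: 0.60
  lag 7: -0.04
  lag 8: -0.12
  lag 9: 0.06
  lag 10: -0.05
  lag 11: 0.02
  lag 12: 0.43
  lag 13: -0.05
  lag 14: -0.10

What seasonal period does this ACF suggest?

6

The largest autocorrelation is r_6 = 0.60, with a weaker echo at lag 12 (0.43); the remaining lags stay at or below 0.08.
The dominant spike at lag 6 indicates a seasonal period of 6.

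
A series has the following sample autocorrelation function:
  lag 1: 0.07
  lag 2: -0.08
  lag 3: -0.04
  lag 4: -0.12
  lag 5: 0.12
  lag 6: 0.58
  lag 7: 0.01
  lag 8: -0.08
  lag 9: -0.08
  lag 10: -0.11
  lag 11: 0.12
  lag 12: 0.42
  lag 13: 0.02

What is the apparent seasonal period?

6

The largest autocorrelation is r_6 = 0.58, with a weaker echo at lag 12 (0.42); the remaining lags stay at or below 0.12.
The dominant spike at lag 6 indicates a seasonal period of 6.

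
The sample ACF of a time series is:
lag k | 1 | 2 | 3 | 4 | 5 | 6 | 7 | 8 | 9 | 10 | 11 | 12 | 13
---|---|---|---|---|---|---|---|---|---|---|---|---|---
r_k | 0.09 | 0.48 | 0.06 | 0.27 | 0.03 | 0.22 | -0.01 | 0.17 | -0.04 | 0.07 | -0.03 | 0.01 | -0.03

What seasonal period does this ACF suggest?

2

The largest autocorrelation is r_2 = 0.48, with weaker echoes at lags 4 (0.27), 6 (0.22) and 8 (0.17); the remaining lags stay at or below 0.09.
The dominant spike at lag 2 indicates a seasonal period of 2.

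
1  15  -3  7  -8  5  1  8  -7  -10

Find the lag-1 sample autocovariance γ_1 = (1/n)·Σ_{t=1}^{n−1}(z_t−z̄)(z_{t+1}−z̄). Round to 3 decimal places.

Mean z̄ = (1 + 15 − 3 + 7 − 8 + 5 + 1 + 8 − 7 − 10)/10 = 0.9000
Σ_{t=1}^{9}(z_t−z̄)(z_{t+1}−z̄) = -137.0100
γ_1 = -137.0100 / 10 = -13.701

-13.701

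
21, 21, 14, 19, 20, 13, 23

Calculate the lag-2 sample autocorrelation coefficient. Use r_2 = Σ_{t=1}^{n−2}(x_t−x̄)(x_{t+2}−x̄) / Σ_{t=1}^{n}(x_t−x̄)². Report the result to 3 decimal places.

-0.144

Mean x̄ = (21 + 21 + 14 + 19 + 20 + 13 + 23)/7 = 18.7143
Deviations from mean: 2.2857, 2.2857, -4.7143, 0.2857, 1.2857, -5.7143, 4.2857
Σ(x_t−x̄)(x_{t+2}−x̄) = (-10.7755) + (0.6531) + (-6.0612) + (-1.6327) + (5.5102) = -12.3061
Denominator Σ(x_t−x̄)² = 85.4286
r_2 = -12.3061 / 85.4286 = -0.144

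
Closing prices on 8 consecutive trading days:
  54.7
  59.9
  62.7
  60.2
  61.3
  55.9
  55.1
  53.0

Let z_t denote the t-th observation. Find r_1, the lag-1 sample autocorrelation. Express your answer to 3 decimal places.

0.389

Mean z̄ = (54.7 + 59.9 + 62.7 + 60.2 + 61.3 + 55.9 + 55.1 + 53.0)/8 = 57.8500
Deviations from mean: -3.1500, 2.0500, 4.8500, 2.3500, 3.4500, -1.9500, -2.7500, -4.8500
Numerator Σ_{t=1}^{7}(z_t−z̄)(z_{t+1}−z̄) = 34.9625
Denominator Σ(z_t−z̄)² = 89.9600
r_1 = 34.9625 / 89.9600 = 0.389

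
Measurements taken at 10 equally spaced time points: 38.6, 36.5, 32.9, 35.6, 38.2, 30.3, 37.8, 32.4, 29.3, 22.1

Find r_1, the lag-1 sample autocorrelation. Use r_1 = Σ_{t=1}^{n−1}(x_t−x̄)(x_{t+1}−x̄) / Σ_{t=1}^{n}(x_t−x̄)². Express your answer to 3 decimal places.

Mean x̄ = (38.6 + 36.5 + 32.9 + 35.6 + 38.2 + 30.3 + 37.8 + 32.4 + 29.3 + 22.1)/10 = 33.3700
Numerator Σ_{t=1}^{9}(x_t−x̄)(x_{t+1}−x̄) = 41.7131
Denominator Σ(x_t−x̄)² = 239.2410
r_1 = 41.7131 / 239.2410 = 0.174

0.174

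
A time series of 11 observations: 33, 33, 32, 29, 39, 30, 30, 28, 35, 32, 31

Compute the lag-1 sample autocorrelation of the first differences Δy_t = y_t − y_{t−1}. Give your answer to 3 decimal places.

First differences Δy: 0, -1, -3, 10, -9, 0, -2, 7, -3, -1
Mean of differences = -0.2000
Numerator Σ(Δy_t−Δȳ)(Δy_{t+1}−Δȳ) = -149.2400
Denominator Σ(Δy_t−Δȳ)² = 253.6000
r_1(Δy) = -149.2400 / 253.6000 = -0.588

-0.588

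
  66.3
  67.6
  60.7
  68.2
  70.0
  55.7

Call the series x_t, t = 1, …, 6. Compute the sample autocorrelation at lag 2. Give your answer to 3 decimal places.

-0.330

Mean x̄ = (66.3 + 67.6 + 60.7 + 68.2 + 70.0 + 55.7)/6 = 64.7500
Deviations from mean: 1.5500, 2.8500, -4.0500, 3.4500, 5.2500, -9.0500
Numerator Σ_{t=1}^{4}(x_t−x̄)(x_{t+2}−x̄) = -48.9300
Denominator Σ(x_t−x̄)² = 148.2950
r_2 = -48.9300 / 148.2950 = -0.330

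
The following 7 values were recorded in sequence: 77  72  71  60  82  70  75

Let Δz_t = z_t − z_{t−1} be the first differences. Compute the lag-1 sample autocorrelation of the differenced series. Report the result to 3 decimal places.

-0.689

First differences Δz: -5, -1, -11, 22, -12, 5
Mean of differences = -0.3333
Numerator Σ(Δz_t−Δz̄)(Δz_{t+1}−Δz̄) = -550.7778
Denominator Σ(Δz_t−Δz̄)² = 799.3333
r_1(Δz) = -550.7778 / 799.3333 = -0.689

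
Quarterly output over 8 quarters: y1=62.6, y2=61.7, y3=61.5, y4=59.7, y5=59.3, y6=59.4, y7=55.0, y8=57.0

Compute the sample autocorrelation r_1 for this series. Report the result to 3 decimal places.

0.518

Mean ȳ = (62.6 + 61.7 + 61.5 + 59.7 + 59.3 + 59.4 + 55.0 + 57.0)/8 = 59.5250
Deviations from mean: 3.0750, 2.1750, 1.9750, 0.1750, -0.2250, -0.1250, -4.5250, -2.5250
Σ(y_t−ȳ)(y_{t+1}−ȳ) = (6.6881) + (4.2956) + (0.3456) + (-0.0394) + (0.0281) + (0.5656) + (11.4256) = 23.3094
Denominator Σ(y_t−ȳ)² = 45.0350
r_1 = 23.3094 / 45.0350 = 0.518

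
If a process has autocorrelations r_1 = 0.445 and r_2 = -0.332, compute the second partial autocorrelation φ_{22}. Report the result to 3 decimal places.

-0.661

φ_{22} = (r_2 − r_1²) / (1 − r_1²)
r_1² = (0.445)² = 0.198025
Numerator = -0.332 − 0.1980 = -0.5300; denominator = 1 − 0.1980 = 0.8020
φ_{22} = -0.5300 / 0.8020 = -0.661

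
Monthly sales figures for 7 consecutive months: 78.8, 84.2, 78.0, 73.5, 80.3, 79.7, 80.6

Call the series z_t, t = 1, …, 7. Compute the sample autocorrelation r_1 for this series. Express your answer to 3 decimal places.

Mean z̄ = (78.8 + 84.2 + 78.0 + 73.5 + 80.3 + 79.7 + 80.6)/7 = 79.3000
Σ(z_t−z̄)(z_{t+1}−z̄) = (-2.4500) + (-6.3700) + (7.5400) + (-5.8000) + (0.4000) + (0.5200) = -6.1600
Denominator Σ(z_t−z̄)² = 62.4400
r_1 = -6.1600 / 62.4400 = -0.099

-0.099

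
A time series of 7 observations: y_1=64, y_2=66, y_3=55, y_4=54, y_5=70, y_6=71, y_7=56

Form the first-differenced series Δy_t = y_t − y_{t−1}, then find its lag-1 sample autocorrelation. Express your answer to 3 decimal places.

-0.035

First differences Δy: 2, -11, -1, 16, 1, -15
Mean of differences = -1.3333
Numerator Σ(Δy_t−Δȳ)(Δy_{t+1}−Δȳ) = -21.1111
Denominator Σ(Δy_t−Δȳ)² = 597.3333
r_1(Δy) = -21.1111 / 597.3333 = -0.035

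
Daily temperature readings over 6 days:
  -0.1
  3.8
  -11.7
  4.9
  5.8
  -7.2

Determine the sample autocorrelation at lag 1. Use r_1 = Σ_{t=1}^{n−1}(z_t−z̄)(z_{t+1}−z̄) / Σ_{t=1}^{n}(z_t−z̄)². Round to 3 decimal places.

-0.443

Mean z̄ = (-0.1 + 3.8 − 11.7 + 4.9 + 5.8 − 7.2)/6 = -0.7500
Σ(z_t−z̄)(z_{t+1}−z̄) = (2.9575) + (-49.8225) + (-61.8675) + (37.0075) + (-42.2475) = -113.9725
Denominator Σ(z_t−z̄)² = 257.4550
r_1 = -113.9725 / 257.4550 = -0.443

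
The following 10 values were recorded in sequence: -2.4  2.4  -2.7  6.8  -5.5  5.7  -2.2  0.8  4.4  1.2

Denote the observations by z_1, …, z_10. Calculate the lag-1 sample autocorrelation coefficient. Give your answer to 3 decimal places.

Mean z̄ = (-2.4 + 2.4 − 2.7 + 6.8 − 5.5 + 5.7 − 2.2 + 0.8 + 4.4 + 1.2)/10 = 0.8500
Numerator Σ_{t=1}^{9}(z_t−z̄)(z_{t+1}−z̄) = -113.8175
Denominator Σ(z_t−z̄)² = 146.8450
r_1 = -113.8175 / 146.8450 = -0.775

-0.775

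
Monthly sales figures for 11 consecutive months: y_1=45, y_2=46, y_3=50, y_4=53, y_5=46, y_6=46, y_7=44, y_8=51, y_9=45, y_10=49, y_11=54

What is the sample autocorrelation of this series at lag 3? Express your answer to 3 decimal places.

-0.174

Mean ȳ = (45 + 46 + 50 + 53 + 46 + 46 + 44 + 51 + 45 + 49 + 54)/11 = 48.0909
Numerator Σ_{t=1}^{8}(y_t−ȳ)(y_{t+3}−ȳ) = -21.0248
Denominator Σ(y_t−ȳ)² = 120.9091
r_3 = -21.0248 / 120.9091 = -0.174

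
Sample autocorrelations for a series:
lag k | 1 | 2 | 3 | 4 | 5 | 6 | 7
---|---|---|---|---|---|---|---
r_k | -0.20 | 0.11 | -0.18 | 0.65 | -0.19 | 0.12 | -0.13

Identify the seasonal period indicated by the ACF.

The largest autocorrelation is r_4 = 0.65; the remaining lags stay at or below 0.12.
The dominant spike at lag 4 indicates a seasonal period of 4.

4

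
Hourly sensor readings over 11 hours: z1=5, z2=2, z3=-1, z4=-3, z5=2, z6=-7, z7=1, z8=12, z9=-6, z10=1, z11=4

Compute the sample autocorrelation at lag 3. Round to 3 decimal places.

0.359

Mean z̄ = (5 + 2 − 1 − 3 + 2 − 7 + 1 + 12 − 6 + 1 + 4)/11 = 0.9091
Numerator Σ_{t=1}^{8}(z_t−z̄)(z_{t+3}−z̄) = 100.9752
Denominator Σ(z_t−z̄)² = 280.9091
r_3 = 100.9752 / 280.9091 = 0.359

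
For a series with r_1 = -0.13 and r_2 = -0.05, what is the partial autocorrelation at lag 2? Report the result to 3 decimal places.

φ_{22} = (r_2 − r_1²) / (1 − r_1²)
r_1² = (-0.13)² = 0.0169
Numerator = -0.05 − 0.0169 = -0.0669; denominator = 1 − 0.0169 = 0.9831
φ_{22} = -0.0669 / 0.9831 = -0.068

-0.068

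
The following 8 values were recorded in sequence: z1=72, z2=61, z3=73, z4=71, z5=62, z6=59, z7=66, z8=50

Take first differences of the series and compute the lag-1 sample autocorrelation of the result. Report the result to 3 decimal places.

First differences Δz: -11, 12, -2, -9, -3, 7, -16
Mean of differences = -3.1429
Numerator Σ(Δz_t−Δz̄)(Δz_{t+1}−Δz̄) = -238.1633
Denominator Σ(Δz_t−Δz̄)² = 594.8571
r_1(Δz) = -238.1633 / 594.8571 = -0.400

-0.400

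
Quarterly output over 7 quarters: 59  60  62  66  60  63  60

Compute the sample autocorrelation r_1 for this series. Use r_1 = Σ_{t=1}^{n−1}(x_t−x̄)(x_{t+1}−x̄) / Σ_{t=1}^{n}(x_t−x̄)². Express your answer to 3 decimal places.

-0.161

Mean x̄ = (59 + 60 + 62 + 66 + 60 + 63 + 60)/7 = 61.4286
Numerator Σ_{t=1}^{6}(x_t−x̄)(x_{t+1}−x̄) = -5.7551
Denominator Σ(x_t−x̄)² = 35.7143
r_1 = -5.7551 / 35.7143 = -0.161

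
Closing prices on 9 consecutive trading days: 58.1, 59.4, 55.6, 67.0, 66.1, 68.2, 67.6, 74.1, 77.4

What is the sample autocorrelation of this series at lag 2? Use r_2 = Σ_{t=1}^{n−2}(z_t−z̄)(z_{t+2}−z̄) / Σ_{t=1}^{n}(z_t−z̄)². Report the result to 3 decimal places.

0.269

Mean z̄ = (58.1 + 59.4 + 55.6 + 67.0 + 66.1 + 68.2 + 67.6 + 74.1 + 77.4)/9 = 65.9444
Σ(z_t−z̄)(z_{t+2}−z̄) = (81.1464) + (-6.9080) + (-1.6091) + (2.3809) + (0.2575) + (18.3953) + (18.9653) = 112.6283
Denominator Σ(z_t−z̄)² = 418.0822
r_2 = 112.6283 / 418.0822 = 0.269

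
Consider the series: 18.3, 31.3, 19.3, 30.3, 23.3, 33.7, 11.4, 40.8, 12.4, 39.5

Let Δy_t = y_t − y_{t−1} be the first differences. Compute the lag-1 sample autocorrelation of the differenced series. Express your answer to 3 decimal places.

First differences Δy: 13.0, -12.0, 11.0, -7.0, 10.4, -22.3, 29.4, -28.4, 27.1
Mean of differences = 2.3556
Numerator Σ(Δy_t−Δȳ)(Δy_{t+1}−Δȳ) = -2890.9686
Denominator Σ(Δy_t−Δȳ)² = 3443.8422
r_1(Δy) = -2890.9686 / 3443.8422 = -0.839

-0.839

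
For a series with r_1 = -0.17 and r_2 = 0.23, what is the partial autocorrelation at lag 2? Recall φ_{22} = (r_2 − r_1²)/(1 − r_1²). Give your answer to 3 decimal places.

φ_{22} = (r_2 − r_1²) / (1 − r_1²)
r_1² = (-0.17)² = 0.0289
Numerator = 0.23 − 0.0289 = 0.2011; denominator = 1 − 0.0289 = 0.9711
φ_{22} = 0.2011 / 0.9711 = 0.207

0.207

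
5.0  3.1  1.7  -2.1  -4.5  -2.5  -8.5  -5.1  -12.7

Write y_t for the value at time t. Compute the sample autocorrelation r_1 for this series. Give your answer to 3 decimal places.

0.424

Mean ȳ = (5.0 + 3.1 + 1.7 − 2.1 − 4.5 − 2.5 − 8.5 − 5.1 − 12.7)/9 = -2.8444
Numerator Σ_{t=1}^{8}(y_t−ȳ)(y_{t+1}−ȳ) = 108.2636
Denominator Σ(y_t−ȳ)² = 255.1422
r_1 = 108.2636 / 255.1422 = 0.424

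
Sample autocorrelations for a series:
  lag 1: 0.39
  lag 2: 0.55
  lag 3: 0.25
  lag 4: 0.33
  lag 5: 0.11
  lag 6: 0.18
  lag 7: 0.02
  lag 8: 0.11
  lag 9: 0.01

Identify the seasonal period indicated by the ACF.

The largest autocorrelation is r_2 = 0.55; the remaining lags stay at or below 0.39.
The dominant spike at lag 2 indicates a seasonal period of 2.

2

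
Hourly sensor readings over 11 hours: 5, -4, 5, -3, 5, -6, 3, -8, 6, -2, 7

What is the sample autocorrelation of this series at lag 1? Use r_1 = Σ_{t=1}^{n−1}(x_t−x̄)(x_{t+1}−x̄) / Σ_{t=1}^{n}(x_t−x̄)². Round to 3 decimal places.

-0.731

Mean x̄ = (5 − 4 + 5 − 3 + 5 − 6 + 3 − 8 + 6 − 2 + 7)/11 = 0.7273
Numerator Σ_{t=1}^{10}(x_t−x̄)(x_{t+1}−x̄) = -213.6198
Denominator Σ(x_t−x̄)² = 292.1818
r_1 = -213.6198 / 292.1818 = -0.731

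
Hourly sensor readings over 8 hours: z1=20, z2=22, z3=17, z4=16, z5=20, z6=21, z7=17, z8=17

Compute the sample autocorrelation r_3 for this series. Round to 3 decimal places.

-0.019

Mean z̄ = (20 + 22 + 17 + 16 + 20 + 21 + 17 + 17)/8 = 18.7500
Deviations from mean: 1.2500, 3.2500, -1.7500, -2.7500, 1.2500, 2.2500, -1.7500, -1.7500
Σ(z_t−z̄)(z_{t+3}−z̄) = (-3.4375) + (4.0625) + (-3.9375) + (4.8125) + (-2.1875) = -0.6875
Denominator Σ(z_t−z̄)² = 35.5000
r_3 = -0.6875 / 35.5000 = -0.019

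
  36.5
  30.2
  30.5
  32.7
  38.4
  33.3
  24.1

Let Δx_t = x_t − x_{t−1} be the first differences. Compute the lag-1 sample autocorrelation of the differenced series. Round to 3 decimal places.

0.193

First differences Δx: -6.3, 0.3, 2.2, 5.7, -5.1, -9.2
Mean of differences = -2.0667
Numerator Σ(Δx_t−Δx̄)(Δx_{t+1}−Δx̄) = 31.2956
Denominator Σ(Δx_t−Δx̄)² = 162.1333
r_1(Δx) = 31.2956 / 162.1333 = 0.193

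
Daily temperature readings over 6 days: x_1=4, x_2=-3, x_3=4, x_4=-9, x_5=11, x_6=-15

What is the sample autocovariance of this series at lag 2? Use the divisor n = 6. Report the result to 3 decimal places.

Mean x̄ = (4 − 3 + 4 − 9 + 11 − 15)/6 = -1.3333
Σ_{t=1}^{4}(x_t−x̄)(x_{t+2}−x̄) = 211.7778
γ_2 = 211.7778 / 6 = 35.296

35.296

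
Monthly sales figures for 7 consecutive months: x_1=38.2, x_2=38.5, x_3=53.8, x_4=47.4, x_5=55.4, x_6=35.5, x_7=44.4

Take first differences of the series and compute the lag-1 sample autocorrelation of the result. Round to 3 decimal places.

First differences Δx: 0.3, 15.3, -6.4, 8.0, -19.9, 8.9
Mean of differences = 1.0333
Numerator Σ(Δx_t−Δx̄)(Δx_{t+1}−Δx̄) = -478.8078
Denominator Σ(Δx_t−Δx̄)² = 807.9533
r_1(Δx) = -478.8078 / 807.9533 = -0.593

-0.593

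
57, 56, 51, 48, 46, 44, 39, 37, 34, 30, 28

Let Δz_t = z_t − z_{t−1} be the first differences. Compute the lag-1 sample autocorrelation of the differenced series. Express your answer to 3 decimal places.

-0.462

First differences Δz: -1, -5, -3, -2, -2, -5, -2, -3, -4, -2
Mean of differences = -2.9000
Numerator Σ(Δz_t−Δz̄)(Δz_{t+1}−Δz̄) = -7.8100
Denominator Σ(Δz_t−Δz̄)² = 16.9000
r_1(Δz) = -7.8100 / 16.9000 = -0.462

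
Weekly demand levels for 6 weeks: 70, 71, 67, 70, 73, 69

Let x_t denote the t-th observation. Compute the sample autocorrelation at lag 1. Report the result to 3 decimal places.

Mean x̄ = (70 + 71 + 67 + 70 + 73 + 69)/6 = 70.0000
Deviations from mean: 0.0000, 1.0000, -3.0000, 0.0000, 3.0000, -1.0000
Numerator Σ_{t=1}^{5}(x_t−x̄)(x_{t+1}−x̄) = -6.0000
Denominator Σ(x_t−x̄)² = 20.0000
r_1 = -6.0000 / 20.0000 = -0.300

-0.300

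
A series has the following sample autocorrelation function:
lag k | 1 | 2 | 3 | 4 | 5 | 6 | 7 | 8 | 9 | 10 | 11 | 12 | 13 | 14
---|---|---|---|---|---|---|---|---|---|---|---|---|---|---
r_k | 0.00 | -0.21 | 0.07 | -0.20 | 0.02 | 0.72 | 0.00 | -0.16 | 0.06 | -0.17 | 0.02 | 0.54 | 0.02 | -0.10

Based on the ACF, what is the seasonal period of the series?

The largest autocorrelation is r_6 = 0.72, with a weaker echo at lag 12 (0.54); the remaining lags stay at or below 0.07.
The dominant spike at lag 6 indicates a seasonal period of 6.

6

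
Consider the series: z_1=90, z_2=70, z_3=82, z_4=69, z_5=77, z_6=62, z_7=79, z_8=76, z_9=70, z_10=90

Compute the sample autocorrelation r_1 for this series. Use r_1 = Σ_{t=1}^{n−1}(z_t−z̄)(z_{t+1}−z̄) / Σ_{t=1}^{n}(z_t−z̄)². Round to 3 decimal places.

Mean z̄ = (90 + 70 + 82 + 69 + 77 + 62 + 79 + 76 + 70 + 90)/10 = 76.5000
Numerator Σ_{t=1}^{9}(z_t−z̄)(z_{t+1}−z̄) = -297.7500
Denominator Σ(z_t−z̄)² = 752.5000
r_1 = -297.7500 / 752.5000 = -0.396

-0.396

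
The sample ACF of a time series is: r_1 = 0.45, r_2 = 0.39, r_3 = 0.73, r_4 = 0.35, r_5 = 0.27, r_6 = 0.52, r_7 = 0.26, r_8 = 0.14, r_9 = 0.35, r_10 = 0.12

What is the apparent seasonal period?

The largest autocorrelation is r_3 = 0.73, with a weaker echo at lag 6 (0.52); the remaining lags stay at or below 0.45. The elevated value at lag 1 (0.45), dropping to 0.39 at lag 2, reflects decaying short-term dependence rather than seasonality.
The dominant spike at lag 3 indicates a seasonal period of 3.

3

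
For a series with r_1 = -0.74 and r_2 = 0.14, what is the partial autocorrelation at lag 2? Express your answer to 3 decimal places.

-0.901

φ_{22} = (r_2 − r_1²) / (1 − r_1²)
r_1² = (-0.74)² = 0.5476
Numerator = 0.14 − 0.5476 = -0.4076; denominator = 1 − 0.5476 = 0.4524
φ_{22} = -0.4076 / 0.4524 = -0.901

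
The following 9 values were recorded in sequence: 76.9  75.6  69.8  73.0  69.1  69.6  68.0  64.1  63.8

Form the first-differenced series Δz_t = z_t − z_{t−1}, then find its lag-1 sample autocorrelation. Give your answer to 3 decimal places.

-0.703

First differences Δz: -1.3, -5.8, 3.2, -3.9, 0.5, -1.6, -3.9, -0.3
Mean of differences = -1.6375
Numerator Σ(Δz_t−Δz̄)(Δz_{t+1}−Δz̄) = -40.3527
Denominator Σ(Δz_t−Δz̄)² = 57.4388
r_1(Δz) = -40.3527 / 57.4388 = -0.703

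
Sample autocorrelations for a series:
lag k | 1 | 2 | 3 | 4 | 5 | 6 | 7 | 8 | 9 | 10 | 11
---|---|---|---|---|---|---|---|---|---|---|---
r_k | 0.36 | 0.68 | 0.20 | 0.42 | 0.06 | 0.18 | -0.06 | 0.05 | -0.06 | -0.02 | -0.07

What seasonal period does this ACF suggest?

The largest autocorrelation is r_2 = 0.68, with a weaker echo at lag 4 (0.42); the remaining lags stay at or below 0.36.
The dominant spike at lag 2 indicates a seasonal period of 2.

2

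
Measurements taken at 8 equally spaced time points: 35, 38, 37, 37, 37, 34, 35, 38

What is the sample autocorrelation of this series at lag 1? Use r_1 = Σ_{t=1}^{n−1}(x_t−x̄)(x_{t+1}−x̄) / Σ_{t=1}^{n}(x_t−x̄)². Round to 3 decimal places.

Mean x̄ = (35 + 38 + 37 + 37 + 37 + 34 + 35 + 38)/8 = 36.3750
Deviations from mean: -1.3750, 1.6250, 0.6250, 0.6250, 0.6250, -2.3750, -1.3750, 1.6250
Σ(x_t−x̄)(x_{t+1}−x̄) = (-2.2344) + (1.0156) + (0.3906) + (0.3906) + (-1.4844) + (3.2656) + (-2.2344) = -0.8906
Denominator Σ(x_t−x̄)² = 15.8750
r_1 = -0.8906 / 15.8750 = -0.056

-0.056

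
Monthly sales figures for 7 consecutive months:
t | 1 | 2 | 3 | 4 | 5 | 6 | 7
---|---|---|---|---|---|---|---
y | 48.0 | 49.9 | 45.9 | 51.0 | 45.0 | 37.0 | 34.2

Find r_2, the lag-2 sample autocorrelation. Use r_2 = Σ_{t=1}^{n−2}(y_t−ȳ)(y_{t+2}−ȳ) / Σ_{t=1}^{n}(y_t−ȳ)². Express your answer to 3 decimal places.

Mean ȳ = (48.0 + 49.9 + 45.9 + 51.0 + 45.0 + 37.0 + 34.2)/7 = 44.4286
Deviations from mean: 3.5714, 5.4714, 1.4714, 6.5714, 0.5714, -7.4286, -10.2286
Σ(y_t−ȳ)(y_{t+2}−ȳ) = (5.2551) + (35.9551) + (0.8408) + (-48.8163) + (-5.8449) = -12.6102
Denominator Σ(y_t−ȳ)² = 248.1743
r_2 = -12.6102 / 248.1743 = -0.051

-0.051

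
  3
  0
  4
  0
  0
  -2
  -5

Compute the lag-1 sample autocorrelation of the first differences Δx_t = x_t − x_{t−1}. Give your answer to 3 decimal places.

-0.610

First differences Δx: -3, 4, -4, 0, -2, -3
Mean of differences = -1.3333
Numerator Σ(Δx_t−Δx̄)(Δx_{t+1}−Δx̄) = -26.4444
Denominator Σ(Δx_t−Δx̄)² = 43.3333
r_1(Δx) = -26.4444 / 43.3333 = -0.610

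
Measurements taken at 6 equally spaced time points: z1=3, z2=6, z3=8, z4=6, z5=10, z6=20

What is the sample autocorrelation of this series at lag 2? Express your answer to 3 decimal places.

-0.112

Mean z̄ = (3 + 6 + 8 + 6 + 10 + 20)/6 = 8.8333
Numerator Σ_{t=1}^{4}(z_t−z̄)(z_{t+2}−z̄) = -19.7222
Denominator Σ(z_t−z̄)² = 176.8333
r_2 = -19.7222 / 176.8333 = -0.112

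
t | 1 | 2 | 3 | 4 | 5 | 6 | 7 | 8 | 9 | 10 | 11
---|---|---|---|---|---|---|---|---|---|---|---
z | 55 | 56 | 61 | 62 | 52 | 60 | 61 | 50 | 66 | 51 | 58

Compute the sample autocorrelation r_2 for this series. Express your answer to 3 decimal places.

Mean z̄ = (55 + 56 + 61 + 62 + 52 + 60 + 61 + 50 + 66 + 51 + 58)/11 = 57.4545
Numerator Σ_{t=1}^{9}(z_t−z̄)(z_{t+2}−z̄) = 21.6777
Denominator Σ(z_t−z̄)² = 260.7273
r_2 = 21.6777 / 260.7273 = 0.083

0.083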